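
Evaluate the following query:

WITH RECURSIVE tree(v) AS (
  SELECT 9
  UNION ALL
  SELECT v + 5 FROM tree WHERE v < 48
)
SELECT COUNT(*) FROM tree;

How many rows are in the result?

9

Base: v=9.
Iteration 1: 9 < 48 holds -> v = 9 + 5 = 14.
Iteration 2: 14 < 48 holds -> v = 14 + 5 = 19.
Iteration 3: 19 < 48 holds -> v = 19 + 5 = 24.
Iteration 4: 24 < 48 holds -> v = 24 + 5 = 29.
Iteration 5: 29 < 48 holds -> v = 29 + 5 = 34.
Iteration 6: 34 < 48 holds -> v = 34 + 5 = 39.
Iteration 7: 39 < 48 holds -> v = 39 + 5 = 44.
Iteration 8: 44 < 48 holds -> v = 44 + 5 = 49.
Iteration 9: 49 < 48 fails; recursion stops.
Total rows emitted: 9.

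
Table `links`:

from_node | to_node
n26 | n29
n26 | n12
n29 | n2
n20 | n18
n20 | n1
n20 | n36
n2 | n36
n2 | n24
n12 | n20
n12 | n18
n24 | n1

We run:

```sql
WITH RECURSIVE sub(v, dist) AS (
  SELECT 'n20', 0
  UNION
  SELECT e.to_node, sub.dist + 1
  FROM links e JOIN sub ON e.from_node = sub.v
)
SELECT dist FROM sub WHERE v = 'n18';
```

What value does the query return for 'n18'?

Base: (n20, dist=0).
Iteration 1: edges from {n20} -> (n1, dist=1), (n18, dist=1), (n36, dist=1).
Iteration 2: no outgoing edges from {n1,n18,n36}; recursion stops.

1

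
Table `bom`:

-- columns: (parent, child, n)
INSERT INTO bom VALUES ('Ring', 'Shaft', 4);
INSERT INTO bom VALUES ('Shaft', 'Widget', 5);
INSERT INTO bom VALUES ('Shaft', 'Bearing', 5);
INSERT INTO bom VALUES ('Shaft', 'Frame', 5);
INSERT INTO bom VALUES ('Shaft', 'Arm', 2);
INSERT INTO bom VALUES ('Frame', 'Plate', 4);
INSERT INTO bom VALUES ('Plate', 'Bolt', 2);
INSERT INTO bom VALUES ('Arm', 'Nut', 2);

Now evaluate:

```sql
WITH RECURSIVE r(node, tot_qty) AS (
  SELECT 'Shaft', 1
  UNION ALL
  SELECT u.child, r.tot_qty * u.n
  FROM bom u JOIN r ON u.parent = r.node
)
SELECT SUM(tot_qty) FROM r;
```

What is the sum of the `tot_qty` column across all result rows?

Base: (Shaft, tot_qty=1).
Iteration 1: components of {Shaft} -> Arm = 1*2 = 2, Bearing = 1*5 = 5, Frame = 1*5 = 5, Widget = 1*5 = 5.
Iteration 2: components of {Arm,Bearing,Frame,Widget} -> Nut = 2*2 = 4, Plate = 5*4 = 20.
Iteration 3: components of {Nut,Plate} -> Bolt = 20*2 = 40.
Iteration 4: no further components; recursion stops.
SUM(tot_qty) = 1 + 5 + 5 + 5 + 2 + 20 + 4 + 40 = 82.

82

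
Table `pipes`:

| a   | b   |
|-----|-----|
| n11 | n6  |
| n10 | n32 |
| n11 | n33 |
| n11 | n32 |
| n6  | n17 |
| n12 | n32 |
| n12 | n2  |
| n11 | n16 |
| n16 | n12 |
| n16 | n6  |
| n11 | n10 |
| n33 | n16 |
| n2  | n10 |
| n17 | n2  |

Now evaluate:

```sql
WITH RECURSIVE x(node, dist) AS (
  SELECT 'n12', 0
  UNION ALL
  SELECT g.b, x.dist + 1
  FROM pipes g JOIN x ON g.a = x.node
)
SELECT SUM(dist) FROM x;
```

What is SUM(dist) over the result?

Base: (n12, dist=0).
Iteration 1: edges from {n12} -> (n2, dist=1), (n32, dist=1).
Iteration 2: edges from {n2,n32} -> (n10, dist=2).
Iteration 3: edges from {n10} -> (n32, dist=3).
Iteration 4: no outgoing edges from {n32}; recursion stops.
SUM(dist) = 0 + 1 + 1 + 2 + 3 = 7.

7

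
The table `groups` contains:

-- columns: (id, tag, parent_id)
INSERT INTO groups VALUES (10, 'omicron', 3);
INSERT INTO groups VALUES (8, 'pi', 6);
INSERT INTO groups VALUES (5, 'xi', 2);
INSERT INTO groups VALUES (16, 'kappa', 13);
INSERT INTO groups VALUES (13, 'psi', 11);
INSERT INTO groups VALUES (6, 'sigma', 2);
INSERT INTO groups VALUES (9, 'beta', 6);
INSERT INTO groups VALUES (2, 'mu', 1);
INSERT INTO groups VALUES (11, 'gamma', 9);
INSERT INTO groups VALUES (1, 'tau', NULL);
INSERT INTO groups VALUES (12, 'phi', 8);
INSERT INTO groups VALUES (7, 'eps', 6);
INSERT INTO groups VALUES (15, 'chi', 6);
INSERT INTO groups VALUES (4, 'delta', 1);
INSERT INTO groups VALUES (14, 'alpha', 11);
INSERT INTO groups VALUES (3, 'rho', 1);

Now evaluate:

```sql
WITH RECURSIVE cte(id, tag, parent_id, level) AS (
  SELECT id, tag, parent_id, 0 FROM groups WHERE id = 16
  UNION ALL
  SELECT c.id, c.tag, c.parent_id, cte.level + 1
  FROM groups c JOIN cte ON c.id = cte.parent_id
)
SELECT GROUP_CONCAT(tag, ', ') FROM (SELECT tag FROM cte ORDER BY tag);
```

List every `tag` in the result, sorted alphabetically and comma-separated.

Base: id=16 (kappa), parent_id=13, level 0.
Iteration 1: join on id=13 -> psi (id 13, parent_id=11, level 1).
Iteration 2: join on id=11 -> gamma (id 11, parent_id=9, level 2).
Iteration 3: join on id=9 -> beta (id 9, parent_id=6, level 3).
Iteration 4: join on id=6 -> sigma (id 6, parent_id=2, level 4).
Iteration 5: join on id=2 -> mu (id 2, parent_id=1, level 5).
Iteration 6: join on id=1 -> tau (id 1, parent_id=NULL, level 6).
Iteration 7: parent_id is NULL; no match; recursion stops.

beta, gamma, kappa, mu, psi, sigma, tau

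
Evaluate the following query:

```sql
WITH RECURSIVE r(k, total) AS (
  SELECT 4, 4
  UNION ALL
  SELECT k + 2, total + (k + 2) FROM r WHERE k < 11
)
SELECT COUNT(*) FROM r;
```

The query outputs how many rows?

Base: k=4, total=4.
Iteration 1: 4 < 11 holds -> k = 4 + 2 = 6, total = 4 + 6 = 10.
Iteration 2: 6 < 11 holds -> k = 6 + 2 = 8, total = 10 + 8 = 18.
Iteration 3: 8 < 11 holds -> k = 8 + 2 = 10, total = 18 + 10 = 28.
Iteration 4: 10 < 11 holds -> k = 10 + 2 = 12, total = 28 + 12 = 40.
Iteration 5: 12 < 11 fails; recursion stops.
Total rows emitted: 5.

5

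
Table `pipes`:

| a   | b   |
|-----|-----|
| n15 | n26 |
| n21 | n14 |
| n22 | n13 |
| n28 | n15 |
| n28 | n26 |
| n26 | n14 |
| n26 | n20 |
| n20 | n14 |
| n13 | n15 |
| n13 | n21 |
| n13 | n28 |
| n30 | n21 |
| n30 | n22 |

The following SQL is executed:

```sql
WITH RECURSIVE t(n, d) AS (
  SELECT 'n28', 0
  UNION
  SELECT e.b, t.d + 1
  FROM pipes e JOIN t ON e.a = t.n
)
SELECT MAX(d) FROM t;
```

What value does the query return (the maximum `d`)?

4

Base: (n28, d=0).
Iteration 1: edges from {n28} -> (n15, d=1), (n26, d=1).
Iteration 2: edges from {n15,n26} -> (n14, d=2), (n20, d=2), (n26, d=2).
Iteration 3: edges from {n14,n20,n26} -> (n14, d=3), (n20, d=3). [UNION drops 1 duplicate row(s)]
Iteration 4: edges from {n14,n20} -> (n14, d=4).
Iteration 5: no outgoing edges from {n14}; recursion stops.
d values: 0, 1, 1, 2, 2, 2, 3, 3, 4; the maximum is 4.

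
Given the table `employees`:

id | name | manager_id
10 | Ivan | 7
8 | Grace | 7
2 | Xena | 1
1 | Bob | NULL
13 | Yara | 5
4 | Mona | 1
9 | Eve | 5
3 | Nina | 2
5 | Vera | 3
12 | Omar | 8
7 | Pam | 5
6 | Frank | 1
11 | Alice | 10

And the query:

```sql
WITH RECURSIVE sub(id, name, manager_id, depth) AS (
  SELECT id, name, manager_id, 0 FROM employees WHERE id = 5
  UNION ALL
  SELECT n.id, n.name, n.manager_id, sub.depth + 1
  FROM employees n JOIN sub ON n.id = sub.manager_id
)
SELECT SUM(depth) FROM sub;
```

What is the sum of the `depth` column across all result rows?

Base: id=5 (Vera), manager_id=3, depth 0.
Iteration 1: join on id=3 -> Nina (id 3, manager_id=2, depth 1).
Iteration 2: join on id=2 -> Xena (id 2, manager_id=1, depth 2).
Iteration 3: join on id=1 -> Bob (id 1, manager_id=NULL, depth 3).
Iteration 4: manager_id is NULL; no match; recursion stops.
SUM(depth) = 0 + 1 + 2 + 3 = 6.

6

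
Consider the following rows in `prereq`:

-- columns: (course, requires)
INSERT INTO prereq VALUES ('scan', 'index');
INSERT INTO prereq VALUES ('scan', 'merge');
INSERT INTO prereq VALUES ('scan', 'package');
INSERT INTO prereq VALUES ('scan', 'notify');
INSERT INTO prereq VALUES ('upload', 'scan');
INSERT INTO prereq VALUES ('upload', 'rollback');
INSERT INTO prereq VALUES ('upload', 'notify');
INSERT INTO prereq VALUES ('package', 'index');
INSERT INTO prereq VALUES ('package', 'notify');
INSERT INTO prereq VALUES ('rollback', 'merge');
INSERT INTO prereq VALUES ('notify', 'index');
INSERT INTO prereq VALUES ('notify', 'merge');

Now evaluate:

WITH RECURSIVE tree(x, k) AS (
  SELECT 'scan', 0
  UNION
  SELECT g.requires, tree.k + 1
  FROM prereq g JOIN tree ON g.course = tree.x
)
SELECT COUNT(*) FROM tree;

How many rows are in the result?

10

Base: (scan, k=0).
Iteration 1: edges from {scan} -> (index, k=1), (merge, k=1), (notify, k=1), (package, k=1).
Iteration 2: edges from {index,merge,notify,package} -> (index, k=2), (merge, k=2), (notify, k=2). [UNION drops 1 duplicate row(s)]
Iteration 3: edges from {index,merge,notify} -> (index, k=3), (merge, k=3).
Iteration 4: no outgoing edges from {index,merge}; recursion stops.
Total rows emitted: 10.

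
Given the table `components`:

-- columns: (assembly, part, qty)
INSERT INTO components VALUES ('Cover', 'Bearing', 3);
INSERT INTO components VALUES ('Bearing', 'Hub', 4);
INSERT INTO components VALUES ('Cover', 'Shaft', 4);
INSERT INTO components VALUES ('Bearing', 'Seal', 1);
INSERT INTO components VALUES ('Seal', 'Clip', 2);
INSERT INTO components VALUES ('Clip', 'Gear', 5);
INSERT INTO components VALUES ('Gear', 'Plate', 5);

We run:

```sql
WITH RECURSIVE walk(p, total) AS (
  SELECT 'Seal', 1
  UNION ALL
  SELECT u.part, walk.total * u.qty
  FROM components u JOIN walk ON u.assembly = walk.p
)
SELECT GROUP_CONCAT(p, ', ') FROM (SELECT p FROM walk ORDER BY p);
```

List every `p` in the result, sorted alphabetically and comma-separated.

Clip, Gear, Plate, Seal

Base: (Seal, total=1).
Iteration 1: components of {Seal} -> Clip = 1*2 = 2.
Iteration 2: components of {Clip} -> Gear = 2*5 = 10.
Iteration 3: components of {Gear} -> Plate = 10*5 = 50.
Iteration 4: no further components; recursion stops.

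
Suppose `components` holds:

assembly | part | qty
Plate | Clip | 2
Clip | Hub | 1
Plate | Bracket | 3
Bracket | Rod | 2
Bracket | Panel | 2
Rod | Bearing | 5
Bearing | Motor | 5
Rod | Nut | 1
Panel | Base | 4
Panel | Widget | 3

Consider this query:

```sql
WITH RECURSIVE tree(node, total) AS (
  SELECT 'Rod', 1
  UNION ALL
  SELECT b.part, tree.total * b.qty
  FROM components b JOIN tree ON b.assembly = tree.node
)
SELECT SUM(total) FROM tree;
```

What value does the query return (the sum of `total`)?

Base: (Rod, total=1).
Iteration 1: components of {Rod} -> Bearing = 1*5 = 5, Nut = 1*1 = 1.
Iteration 2: components of {Bearing,Nut} -> Motor = 5*5 = 25.
Iteration 3: no further components; recursion stops.
SUM(total) = 1 + 5 + 1 + 25 = 32.

32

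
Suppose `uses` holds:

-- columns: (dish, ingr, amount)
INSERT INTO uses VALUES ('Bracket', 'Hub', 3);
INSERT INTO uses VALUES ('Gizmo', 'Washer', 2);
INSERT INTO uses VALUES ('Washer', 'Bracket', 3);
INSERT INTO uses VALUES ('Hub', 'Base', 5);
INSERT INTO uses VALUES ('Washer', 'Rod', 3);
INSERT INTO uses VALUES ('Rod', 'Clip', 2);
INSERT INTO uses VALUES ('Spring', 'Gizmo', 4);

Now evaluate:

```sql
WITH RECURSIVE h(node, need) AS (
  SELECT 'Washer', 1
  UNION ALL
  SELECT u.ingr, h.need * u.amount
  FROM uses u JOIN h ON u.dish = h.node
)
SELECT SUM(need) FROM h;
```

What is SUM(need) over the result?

Base: (Washer, need=1).
Iteration 1: components of {Washer} -> Bracket = 1*3 = 3, Rod = 1*3 = 3.
Iteration 2: components of {Bracket,Rod} -> Clip = 3*2 = 6, Hub = 3*3 = 9.
Iteration 3: components of {Clip,Hub} -> Base = 9*5 = 45.
Iteration 4: no further components; recursion stops.
SUM(need) = 1 + 3 + 3 + 6 + 9 + 45 = 67.

67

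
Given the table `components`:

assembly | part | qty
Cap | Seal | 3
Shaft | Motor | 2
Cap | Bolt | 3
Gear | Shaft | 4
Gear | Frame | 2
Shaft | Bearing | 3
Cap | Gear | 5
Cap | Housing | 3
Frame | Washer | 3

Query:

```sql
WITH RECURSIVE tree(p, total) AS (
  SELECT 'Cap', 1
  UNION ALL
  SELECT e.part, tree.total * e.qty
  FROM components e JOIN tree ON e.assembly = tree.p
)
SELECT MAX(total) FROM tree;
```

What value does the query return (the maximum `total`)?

60

Base: (Cap, total=1).
Iteration 1: components of {Cap} -> Bolt = 1*3 = 3, Gear = 1*5 = 5, Housing = 1*3 = 3, Seal = 1*3 = 3.
Iteration 2: components of {Bolt,Gear,Housing,Seal} -> Frame = 5*2 = 10, Shaft = 5*4 = 20.
Iteration 3: components of {Frame,Shaft} -> Bearing = 20*3 = 60, Motor = 20*2 = 40, Washer = 10*3 = 30.
Iteration 4: no further components; recursion stops.
total values: 1, 3, 5, 3, 3, 10, 20, 30, 40, 60; the maximum is 60.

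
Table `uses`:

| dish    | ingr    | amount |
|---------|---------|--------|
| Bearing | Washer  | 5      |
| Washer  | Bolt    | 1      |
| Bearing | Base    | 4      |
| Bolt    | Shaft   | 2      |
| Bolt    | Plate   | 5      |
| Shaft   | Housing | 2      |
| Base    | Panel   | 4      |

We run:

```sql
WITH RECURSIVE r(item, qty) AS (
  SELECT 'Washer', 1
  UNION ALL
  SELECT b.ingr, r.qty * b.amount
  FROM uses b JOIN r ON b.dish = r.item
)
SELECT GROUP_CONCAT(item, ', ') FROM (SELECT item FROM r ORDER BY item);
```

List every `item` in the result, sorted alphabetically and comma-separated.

Bolt, Housing, Plate, Shaft, Washer

Base: (Washer, qty=1).
Iteration 1: components of {Washer} -> Bolt = 1*1 = 1.
Iteration 2: components of {Bolt} -> Plate = 1*5 = 5, Shaft = 1*2 = 2.
Iteration 3: components of {Plate,Shaft} -> Housing = 2*2 = 4.
Iteration 4: no further components; recursion stops.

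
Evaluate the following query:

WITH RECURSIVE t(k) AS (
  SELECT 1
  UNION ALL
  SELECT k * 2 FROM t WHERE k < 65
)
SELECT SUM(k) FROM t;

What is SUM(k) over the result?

255

Base: k=1.
Iteration 1: 1 < 65 holds -> k = 1 * 2 = 2.
Iteration 2: 2 < 65 holds -> k = 2 * 2 = 4.
Iteration 3: 4 < 65 holds -> k = 4 * 2 = 8.
Iteration 4: 8 < 65 holds -> k = 8 * 2 = 16.
Iteration 5: 16 < 65 holds -> k = 16 * 2 = 32.
Iteration 6: 32 < 65 holds -> k = 32 * 2 = 64.
Iteration 7: 64 < 65 holds -> k = 64 * 2 = 128.
Iteration 8: 128 < 65 fails; recursion stops.
SUM(k) = 1 + 2 + 4 + 8 + 16 + 32 + 64 + 128 = 255.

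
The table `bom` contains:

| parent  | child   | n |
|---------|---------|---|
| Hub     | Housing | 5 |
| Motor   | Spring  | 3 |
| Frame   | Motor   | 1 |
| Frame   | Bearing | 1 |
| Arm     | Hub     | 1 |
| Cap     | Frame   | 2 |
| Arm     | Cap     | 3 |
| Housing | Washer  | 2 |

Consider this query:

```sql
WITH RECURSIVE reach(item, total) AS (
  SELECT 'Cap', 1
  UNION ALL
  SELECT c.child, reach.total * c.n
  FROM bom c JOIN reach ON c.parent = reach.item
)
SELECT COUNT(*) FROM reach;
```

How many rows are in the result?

5

Base: (Cap, total=1).
Iteration 1: components of {Cap} -> Frame = 1*2 = 2.
Iteration 2: components of {Frame} -> Bearing = 2*1 = 2, Motor = 2*1 = 2.
Iteration 3: components of {Bearing,Motor} -> Spring = 2*3 = 6.
Iteration 4: no further components; recursion stops.
Total rows emitted: 5.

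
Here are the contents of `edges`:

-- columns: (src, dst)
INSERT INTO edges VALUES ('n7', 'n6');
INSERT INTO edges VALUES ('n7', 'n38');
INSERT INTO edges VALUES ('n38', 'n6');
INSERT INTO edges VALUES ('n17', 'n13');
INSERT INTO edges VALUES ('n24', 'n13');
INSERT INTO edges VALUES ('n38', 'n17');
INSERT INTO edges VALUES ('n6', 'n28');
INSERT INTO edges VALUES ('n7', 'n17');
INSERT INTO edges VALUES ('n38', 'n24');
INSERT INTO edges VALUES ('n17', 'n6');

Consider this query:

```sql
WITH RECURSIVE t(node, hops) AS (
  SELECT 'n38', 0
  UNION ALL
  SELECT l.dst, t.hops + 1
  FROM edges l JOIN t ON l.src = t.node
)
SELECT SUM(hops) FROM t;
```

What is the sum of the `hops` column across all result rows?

Base: (n38, hops=0).
Iteration 1: edges from {n38} -> (n17, hops=1), (n24, hops=1), (n6, hops=1).
Iteration 2: edges from {n17,n24,n6} -> (n13, hops=2) x2, (n28, hops=2), (n6, hops=2). [UNION ALL keeps all 4 new rows, including repeats]
Iteration 3: edges from {n13,n28,n6} -> (n28, hops=3).
Iteration 4: no outgoing edges from {n28}; recursion stops.
SUM(hops) = 0 + 1 + 1 + 1 + 2 + 2 + 2 + 2 + 3 = 14.

14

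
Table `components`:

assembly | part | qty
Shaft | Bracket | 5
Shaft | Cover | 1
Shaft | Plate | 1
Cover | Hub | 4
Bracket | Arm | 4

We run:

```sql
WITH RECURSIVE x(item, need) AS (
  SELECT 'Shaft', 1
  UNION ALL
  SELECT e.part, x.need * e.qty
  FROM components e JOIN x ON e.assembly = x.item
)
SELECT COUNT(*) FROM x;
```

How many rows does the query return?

Base: (Shaft, need=1).
Iteration 1: components of {Shaft} -> Bracket = 1*5 = 5, Cover = 1*1 = 1, Plate = 1*1 = 1.
Iteration 2: components of {Bracket,Cover,Plate} -> Arm = 5*4 = 20, Hub = 1*4 = 4.
Iteration 3: no further components; recursion stops.
Total rows emitted: 6.

6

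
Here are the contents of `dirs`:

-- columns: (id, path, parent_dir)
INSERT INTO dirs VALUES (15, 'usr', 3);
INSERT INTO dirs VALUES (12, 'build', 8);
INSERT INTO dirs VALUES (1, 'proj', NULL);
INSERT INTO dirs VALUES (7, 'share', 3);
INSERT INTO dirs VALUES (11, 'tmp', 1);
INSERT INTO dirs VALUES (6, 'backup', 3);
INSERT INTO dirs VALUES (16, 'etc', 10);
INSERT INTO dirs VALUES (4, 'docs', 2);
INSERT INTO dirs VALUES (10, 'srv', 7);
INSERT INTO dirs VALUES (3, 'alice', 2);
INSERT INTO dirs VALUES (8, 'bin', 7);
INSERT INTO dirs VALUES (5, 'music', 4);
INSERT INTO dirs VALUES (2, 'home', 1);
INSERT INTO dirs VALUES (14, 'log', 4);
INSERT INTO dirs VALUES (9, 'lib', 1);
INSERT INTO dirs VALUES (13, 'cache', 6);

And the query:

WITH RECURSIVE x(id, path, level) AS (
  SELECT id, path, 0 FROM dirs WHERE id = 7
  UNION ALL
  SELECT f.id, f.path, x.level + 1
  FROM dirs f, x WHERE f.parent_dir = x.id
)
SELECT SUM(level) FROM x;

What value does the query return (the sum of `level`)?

Base: id=7 (share) at level 0.
Iteration 1: rows with parent_dir in {7} -> bin (id 8, level 1), srv (id 10, level 1).
Iteration 2: rows with parent_dir in {8,10} -> build (id 12, level 2), etc (id 16, level 2).
Iteration 3: no rows with parent_dir in {12,16}; recursion stops.
SUM(level) = 0 + 1 + 1 + 2 + 2 = 6.

6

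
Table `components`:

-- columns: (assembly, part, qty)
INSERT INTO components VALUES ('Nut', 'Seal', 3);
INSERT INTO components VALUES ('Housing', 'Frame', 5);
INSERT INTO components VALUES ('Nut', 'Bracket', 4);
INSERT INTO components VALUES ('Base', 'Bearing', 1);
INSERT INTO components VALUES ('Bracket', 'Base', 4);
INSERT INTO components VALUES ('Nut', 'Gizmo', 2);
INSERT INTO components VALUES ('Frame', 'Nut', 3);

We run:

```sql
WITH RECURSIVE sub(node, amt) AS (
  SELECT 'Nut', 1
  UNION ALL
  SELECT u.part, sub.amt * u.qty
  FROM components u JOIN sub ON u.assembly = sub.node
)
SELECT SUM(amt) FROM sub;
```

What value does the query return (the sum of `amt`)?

42

Base: (Nut, amt=1).
Iteration 1: components of {Nut} -> Bracket = 1*4 = 4, Gizmo = 1*2 = 2, Seal = 1*3 = 3.
Iteration 2: components of {Bracket,Gizmo,Seal} -> Base = 4*4 = 16.
Iteration 3: components of {Base} -> Bearing = 16*1 = 16.
Iteration 4: no further components; recursion stops.
SUM(amt) = 1 + 2 + 4 + 3 + 16 + 16 = 42.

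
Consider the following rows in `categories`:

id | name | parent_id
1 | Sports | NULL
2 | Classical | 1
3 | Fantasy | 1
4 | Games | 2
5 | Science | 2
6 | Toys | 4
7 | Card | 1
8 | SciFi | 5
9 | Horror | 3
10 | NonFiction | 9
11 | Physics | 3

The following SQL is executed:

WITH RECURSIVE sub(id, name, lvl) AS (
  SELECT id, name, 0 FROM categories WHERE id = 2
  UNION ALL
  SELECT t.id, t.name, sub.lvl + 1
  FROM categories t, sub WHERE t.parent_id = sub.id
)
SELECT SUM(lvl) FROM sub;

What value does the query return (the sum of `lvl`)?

Base: id=2 (Classical) at lvl 0.
Iteration 1: rows with parent_id in {2} -> Games (id 4, lvl 1), Science (id 5, lvl 1).
Iteration 2: rows with parent_id in {4,5} -> Toys (id 6, lvl 2), SciFi (id 8, lvl 2).
Iteration 3: no rows with parent_id in {6,8}; recursion stops.
SUM(lvl) = 0 + 1 + 1 + 2 + 2 = 6.

6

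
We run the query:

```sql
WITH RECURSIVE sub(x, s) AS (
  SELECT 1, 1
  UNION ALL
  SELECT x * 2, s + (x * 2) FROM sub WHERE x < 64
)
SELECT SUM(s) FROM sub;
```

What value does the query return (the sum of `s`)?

Base: x=1, s=1.
Iteration 1: 1 < 64 holds -> x = 1 * 2 = 2, s = 1 + 2 = 3.
Iteration 2: 2 < 64 holds -> x = 2 * 2 = 4, s = 3 + 4 = 7.
Iteration 3: 4 < 64 holds -> x = 4 * 2 = 8, s = 7 + 8 = 15.
Iteration 4: 8 < 64 holds -> x = 8 * 2 = 16, s = 15 + 16 = 31.
Iteration 5: 16 < 64 holds -> x = 16 * 2 = 32, s = 31 + 32 = 63.
Iteration 6: 32 < 64 holds -> x = 32 * 2 = 64, s = 63 + 64 = 127.
Iteration 7: 64 < 64 fails; recursion stops.
SUM(s) = 1 + 3 + 7 + 15 + 31 + 63 + 127 = 247.

247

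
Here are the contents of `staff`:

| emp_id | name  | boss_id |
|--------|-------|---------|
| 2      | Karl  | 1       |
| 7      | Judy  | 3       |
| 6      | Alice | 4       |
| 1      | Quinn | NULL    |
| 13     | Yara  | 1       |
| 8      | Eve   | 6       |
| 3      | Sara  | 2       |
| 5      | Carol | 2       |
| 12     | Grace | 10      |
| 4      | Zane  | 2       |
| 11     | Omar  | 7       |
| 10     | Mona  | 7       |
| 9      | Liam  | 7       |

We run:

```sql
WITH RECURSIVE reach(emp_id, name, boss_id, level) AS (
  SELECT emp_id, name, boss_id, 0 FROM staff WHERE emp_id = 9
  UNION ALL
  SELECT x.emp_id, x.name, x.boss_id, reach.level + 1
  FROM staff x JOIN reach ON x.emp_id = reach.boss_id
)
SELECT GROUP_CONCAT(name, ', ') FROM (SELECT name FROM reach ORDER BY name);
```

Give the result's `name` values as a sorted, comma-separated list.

Judy, Karl, Liam, Quinn, Sara

Base: emp_id=9 (Liam), boss_id=7, level 0.
Iteration 1: join on emp_id=7 -> Judy (id 7, boss_id=3, level 1).
Iteration 2: join on emp_id=3 -> Sara (id 3, boss_id=2, level 2).
Iteration 3: join on emp_id=2 -> Karl (id 2, boss_id=1, level 3).
Iteration 4: join on emp_id=1 -> Quinn (id 1, boss_id=NULL, level 4).
Iteration 5: boss_id is NULL; no match; recursion stops.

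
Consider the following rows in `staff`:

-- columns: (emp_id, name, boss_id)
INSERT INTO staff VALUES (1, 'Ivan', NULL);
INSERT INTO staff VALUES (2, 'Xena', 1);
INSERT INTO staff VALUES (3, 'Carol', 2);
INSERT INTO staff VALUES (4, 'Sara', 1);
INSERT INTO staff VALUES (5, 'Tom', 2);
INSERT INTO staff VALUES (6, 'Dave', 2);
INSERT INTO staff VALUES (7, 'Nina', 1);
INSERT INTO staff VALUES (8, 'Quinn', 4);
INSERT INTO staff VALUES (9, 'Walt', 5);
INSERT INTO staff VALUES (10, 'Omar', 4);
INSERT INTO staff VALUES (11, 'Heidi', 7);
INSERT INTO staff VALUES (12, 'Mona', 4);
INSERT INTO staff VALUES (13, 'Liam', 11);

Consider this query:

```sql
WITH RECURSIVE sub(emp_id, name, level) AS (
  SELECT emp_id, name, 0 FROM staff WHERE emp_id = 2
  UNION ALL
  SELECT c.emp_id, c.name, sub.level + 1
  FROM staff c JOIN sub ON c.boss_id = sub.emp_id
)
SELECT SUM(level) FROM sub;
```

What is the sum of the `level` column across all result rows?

5

Base: emp_id=2 (Xena) at level 0.
Iteration 1: rows with boss_id in {2} -> Carol (id 3, level 1), Tom (id 5, level 1), Dave (id 6, level 1).
Iteration 2: rows with boss_id in {3,5,6} -> Walt (id 9, level 2).
Iteration 3: no rows with boss_id in {9}; recursion stops.
SUM(level) = 0 + 1 + 1 + 1 + 2 = 5.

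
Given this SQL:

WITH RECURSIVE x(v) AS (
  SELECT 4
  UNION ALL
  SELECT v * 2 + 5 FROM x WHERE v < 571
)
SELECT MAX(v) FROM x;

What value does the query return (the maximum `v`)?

571

Base: v=4.
Iteration 1: 4 < 571 holds -> v = 4 * 2 + 5 = 13.
Iteration 2: 13 < 571 holds -> v = 13 * 2 + 5 = 31.
Iteration 3: 31 < 571 holds -> v = 31 * 2 + 5 = 67.
Iteration 4: 67 < 571 holds -> v = 67 * 2 + 5 = 139.
Iteration 5: 139 < 571 holds -> v = 139 * 2 + 5 = 283.
Iteration 6: 283 < 571 holds -> v = 283 * 2 + 5 = 571.
Iteration 7: 571 < 571 fails; recursion stops.
v values: 4, 13, 31, 67, 139, 283, 571; the maximum is 571.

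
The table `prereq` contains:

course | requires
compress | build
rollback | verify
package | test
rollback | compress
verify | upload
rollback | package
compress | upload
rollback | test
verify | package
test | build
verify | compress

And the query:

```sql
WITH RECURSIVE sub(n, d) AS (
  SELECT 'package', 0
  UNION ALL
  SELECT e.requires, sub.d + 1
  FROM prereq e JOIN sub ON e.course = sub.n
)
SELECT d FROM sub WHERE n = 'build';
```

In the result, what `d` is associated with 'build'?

Base: (package, d=0).
Iteration 1: edges from {package} -> (test, d=1).
Iteration 2: edges from {test} -> (build, d=2).
Iteration 3: no outgoing edges from {build}; recursion stops.

2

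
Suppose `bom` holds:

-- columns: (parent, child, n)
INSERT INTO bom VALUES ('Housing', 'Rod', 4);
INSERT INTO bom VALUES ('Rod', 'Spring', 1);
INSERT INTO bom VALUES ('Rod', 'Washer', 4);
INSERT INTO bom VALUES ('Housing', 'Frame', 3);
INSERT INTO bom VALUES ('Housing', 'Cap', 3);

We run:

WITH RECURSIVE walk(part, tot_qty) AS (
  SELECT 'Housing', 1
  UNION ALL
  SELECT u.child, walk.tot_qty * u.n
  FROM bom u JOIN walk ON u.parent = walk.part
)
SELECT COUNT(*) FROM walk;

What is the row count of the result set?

6

Base: (Housing, tot_qty=1).
Iteration 1: components of {Housing} -> Cap = 1*3 = 3, Frame = 1*3 = 3, Rod = 1*4 = 4.
Iteration 2: components of {Cap,Frame,Rod} -> Spring = 4*1 = 4, Washer = 4*4 = 16.
Iteration 3: no further components; recursion stops.
Total rows emitted: 6.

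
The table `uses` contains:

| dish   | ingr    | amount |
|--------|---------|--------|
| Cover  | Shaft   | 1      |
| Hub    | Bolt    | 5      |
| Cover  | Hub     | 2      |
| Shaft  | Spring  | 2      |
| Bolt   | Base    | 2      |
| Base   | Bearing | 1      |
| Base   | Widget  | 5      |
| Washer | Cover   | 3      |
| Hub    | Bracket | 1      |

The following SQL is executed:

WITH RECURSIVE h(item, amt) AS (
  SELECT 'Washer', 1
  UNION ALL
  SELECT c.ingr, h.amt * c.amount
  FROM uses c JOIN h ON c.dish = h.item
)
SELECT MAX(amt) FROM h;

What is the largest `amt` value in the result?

300

Base: (Washer, amt=1).
Iteration 1: components of {Washer} -> Cover = 1*3 = 3.
Iteration 2: components of {Cover} -> Hub = 3*2 = 6, Shaft = 3*1 = 3.
Iteration 3: components of {Hub,Shaft} -> Bolt = 6*5 = 30, Bracket = 6*1 = 6, Spring = 3*2 = 6.
Iteration 4: components of {Bolt,Bracket,Spring} -> Base = 30*2 = 60.
Iteration 5: components of {Base} -> Bearing = 60*1 = 60, Widget = 60*5 = 300.
Iteration 6: no further components; recursion stops.
amt values: 1, 3, 6, 3, 6, 30, 6, 60, 60, 300; the maximum is 300.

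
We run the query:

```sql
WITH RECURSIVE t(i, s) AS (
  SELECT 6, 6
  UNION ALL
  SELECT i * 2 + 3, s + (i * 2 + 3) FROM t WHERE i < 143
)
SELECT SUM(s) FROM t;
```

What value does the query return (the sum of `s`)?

1017

Base: i=6, s=6.
Iteration 1: 6 < 143 holds -> i = 6 * 2 + 3 = 15, s = 6 + 15 = 21.
Iteration 2: 15 < 143 holds -> i = 15 * 2 + 3 = 33, s = 21 + 33 = 54.
Iteration 3: 33 < 143 holds -> i = 33 * 2 + 3 = 69, s = 54 + 69 = 123.
Iteration 4: 69 < 143 holds -> i = 69 * 2 + 3 = 141, s = 123 + 141 = 264.
Iteration 5: 141 < 143 holds -> i = 141 * 2 + 3 = 285, s = 264 + 285 = 549.
Iteration 6: 285 < 143 fails; recursion stops.
SUM(s) = 6 + 21 + 54 + 123 + 264 + 549 = 1017.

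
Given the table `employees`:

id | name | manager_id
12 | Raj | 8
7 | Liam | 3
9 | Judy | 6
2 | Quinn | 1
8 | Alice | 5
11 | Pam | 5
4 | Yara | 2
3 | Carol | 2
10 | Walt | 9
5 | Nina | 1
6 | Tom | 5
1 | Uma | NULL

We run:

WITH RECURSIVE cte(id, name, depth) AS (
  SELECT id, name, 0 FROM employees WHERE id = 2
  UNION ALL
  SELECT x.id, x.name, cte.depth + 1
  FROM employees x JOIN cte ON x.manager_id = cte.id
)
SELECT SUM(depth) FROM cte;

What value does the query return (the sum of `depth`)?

Base: id=2 (Quinn) at depth 0.
Iteration 1: rows with manager_id in {2} -> Carol (id 3, depth 1), Yara (id 4, depth 1).
Iteration 2: rows with manager_id in {3,4} -> Liam (id 7, depth 2).
Iteration 3: no rows with manager_id in {7}; recursion stops.
SUM(depth) = 0 + 1 + 1 + 2 = 4.

4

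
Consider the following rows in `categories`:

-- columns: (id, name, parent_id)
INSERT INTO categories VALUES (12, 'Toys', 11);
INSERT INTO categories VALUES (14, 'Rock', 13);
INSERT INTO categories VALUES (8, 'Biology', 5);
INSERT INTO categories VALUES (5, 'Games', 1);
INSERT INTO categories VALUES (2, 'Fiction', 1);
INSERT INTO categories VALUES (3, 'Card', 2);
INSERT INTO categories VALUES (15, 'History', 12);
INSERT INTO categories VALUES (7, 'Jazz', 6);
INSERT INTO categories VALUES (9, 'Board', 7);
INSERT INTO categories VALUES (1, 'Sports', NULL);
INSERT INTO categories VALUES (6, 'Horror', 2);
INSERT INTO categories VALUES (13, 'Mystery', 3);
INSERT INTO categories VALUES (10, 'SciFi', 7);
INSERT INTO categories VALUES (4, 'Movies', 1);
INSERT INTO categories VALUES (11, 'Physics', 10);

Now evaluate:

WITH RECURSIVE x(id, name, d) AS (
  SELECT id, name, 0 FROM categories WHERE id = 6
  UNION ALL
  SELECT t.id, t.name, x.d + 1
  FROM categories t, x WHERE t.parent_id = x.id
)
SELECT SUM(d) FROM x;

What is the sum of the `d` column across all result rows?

17

Base: id=6 (Horror) at d 0.
Iteration 1: rows with parent_id in {6} -> Jazz (id 7, d 1).
Iteration 2: rows with parent_id in {7} -> Board (id 9, d 2), SciFi (id 10, d 2).
Iteration 3: rows with parent_id in {9,10} -> Physics (id 11, d 3).
Iteration 4: rows with parent_id in {11} -> Toys (id 12, d 4).
Iteration 5: rows with parent_id in {12} -> History (id 15, d 5).
Iteration 6: no rows with parent_id in {15}; recursion stops.
SUM(d) = 0 + 1 + 2 + 2 + 3 + 4 + 5 = 17.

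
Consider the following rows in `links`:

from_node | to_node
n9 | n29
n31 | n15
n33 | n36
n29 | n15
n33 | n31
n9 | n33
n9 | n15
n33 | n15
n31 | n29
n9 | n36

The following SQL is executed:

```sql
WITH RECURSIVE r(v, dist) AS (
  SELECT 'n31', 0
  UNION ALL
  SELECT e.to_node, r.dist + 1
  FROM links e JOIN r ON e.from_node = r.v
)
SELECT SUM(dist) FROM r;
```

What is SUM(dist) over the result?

4

Base: (n31, dist=0).
Iteration 1: edges from {n31} -> (n15, dist=1), (n29, dist=1).
Iteration 2: edges from {n15,n29} -> (n15, dist=2).
Iteration 3: no outgoing edges from {n15}; recursion stops.
SUM(dist) = 0 + 1 + 1 + 2 = 4.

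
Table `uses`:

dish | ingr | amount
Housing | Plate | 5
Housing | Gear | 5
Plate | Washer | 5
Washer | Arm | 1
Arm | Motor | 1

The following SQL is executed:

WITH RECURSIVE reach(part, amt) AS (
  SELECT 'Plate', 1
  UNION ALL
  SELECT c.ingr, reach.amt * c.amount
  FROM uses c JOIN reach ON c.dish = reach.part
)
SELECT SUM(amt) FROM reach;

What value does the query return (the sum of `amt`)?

16

Base: (Plate, amt=1).
Iteration 1: components of {Plate} -> Washer = 1*5 = 5.
Iteration 2: components of {Washer} -> Arm = 5*1 = 5.
Iteration 3: components of {Arm} -> Motor = 5*1 = 5.
Iteration 4: no further components; recursion stops.
SUM(amt) = 1 + 5 + 5 + 5 = 16.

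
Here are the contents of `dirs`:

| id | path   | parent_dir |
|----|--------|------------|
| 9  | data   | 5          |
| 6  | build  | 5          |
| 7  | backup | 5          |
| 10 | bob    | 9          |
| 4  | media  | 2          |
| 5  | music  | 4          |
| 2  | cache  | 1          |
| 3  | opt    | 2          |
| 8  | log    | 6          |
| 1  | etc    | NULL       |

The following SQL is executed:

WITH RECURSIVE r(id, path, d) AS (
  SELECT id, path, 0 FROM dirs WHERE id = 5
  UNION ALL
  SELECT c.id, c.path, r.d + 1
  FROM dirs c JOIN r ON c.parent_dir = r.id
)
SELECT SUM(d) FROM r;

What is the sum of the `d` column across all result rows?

7

Base: id=5 (music) at d 0.
Iteration 1: rows with parent_dir in {5} -> build (id 6, d 1), backup (id 7, d 1), data (id 9, d 1).
Iteration 2: rows with parent_dir in {6,7,9} -> log (id 8, d 2), bob (id 10, d 2).
Iteration 3: no rows with parent_dir in {8,10}; recursion stops.
SUM(d) = 0 + 1 + 1 + 1 + 2 + 2 = 7.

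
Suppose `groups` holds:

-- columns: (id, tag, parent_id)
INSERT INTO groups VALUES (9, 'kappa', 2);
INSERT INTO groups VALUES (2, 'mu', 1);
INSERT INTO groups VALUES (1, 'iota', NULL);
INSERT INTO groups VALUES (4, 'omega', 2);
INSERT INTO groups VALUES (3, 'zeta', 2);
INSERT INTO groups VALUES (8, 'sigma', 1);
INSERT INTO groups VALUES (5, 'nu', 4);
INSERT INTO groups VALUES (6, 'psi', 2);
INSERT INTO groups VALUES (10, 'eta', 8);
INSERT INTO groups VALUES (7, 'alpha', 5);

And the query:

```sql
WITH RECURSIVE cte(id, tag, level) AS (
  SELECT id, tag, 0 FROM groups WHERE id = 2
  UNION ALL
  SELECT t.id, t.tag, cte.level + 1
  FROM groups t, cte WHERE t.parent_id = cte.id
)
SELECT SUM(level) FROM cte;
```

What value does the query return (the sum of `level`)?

Base: id=2 (mu) at level 0.
Iteration 1: rows with parent_id in {2} -> zeta (id 3, level 1), omega (id 4, level 1), psi (id 6, level 1), kappa (id 9, level 1).
Iteration 2: rows with parent_id in {3,4,6,9} -> nu (id 5, level 2).
Iteration 3: rows with parent_id in {5} -> alpha (id 7, level 3).
Iteration 4: no rows with parent_id in {7}; recursion stops.
SUM(level) = 0 + 1 + 1 + 1 + 1 + 2 + 3 = 9.

9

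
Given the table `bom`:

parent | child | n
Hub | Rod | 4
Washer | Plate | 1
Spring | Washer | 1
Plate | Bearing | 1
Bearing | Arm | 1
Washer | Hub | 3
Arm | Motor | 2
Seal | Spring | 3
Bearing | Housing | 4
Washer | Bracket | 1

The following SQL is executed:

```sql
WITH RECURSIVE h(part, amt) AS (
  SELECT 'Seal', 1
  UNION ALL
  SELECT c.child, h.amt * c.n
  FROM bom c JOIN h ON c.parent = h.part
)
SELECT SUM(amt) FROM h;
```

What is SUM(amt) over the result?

Base: (Seal, amt=1).
Iteration 1: components of {Seal} -> Spring = 1*3 = 3.
Iteration 2: components of {Spring} -> Washer = 3*1 = 3.
Iteration 3: components of {Washer} -> Bracket = 3*1 = 3, Hub = 3*3 = 9, Plate = 3*1 = 3.
Iteration 4: components of {Bracket,Hub,Plate} -> Bearing = 3*1 = 3, Rod = 9*4 = 36.
Iteration 5: components of {Bearing,Rod} -> Arm = 3*1 = 3, Housing = 3*4 = 12.
Iteration 6: components of {Arm,Housing} -> Motor = 3*2 = 6.
Iteration 7: no further components; recursion stops.
SUM(amt) = 1 + 3 + 3 + 3 + 3 + 9 + 3 + 36 + 3 + 12 + 6 = 82.

82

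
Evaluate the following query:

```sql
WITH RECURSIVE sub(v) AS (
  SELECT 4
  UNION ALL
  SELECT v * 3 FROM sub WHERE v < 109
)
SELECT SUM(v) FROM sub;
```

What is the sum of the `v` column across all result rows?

Base: v=4.
Iteration 1: 4 < 109 holds -> v = 4 * 3 = 12.
Iteration 2: 12 < 109 holds -> v = 12 * 3 = 36.
Iteration 3: 36 < 109 holds -> v = 36 * 3 = 108.
Iteration 4: 108 < 109 holds -> v = 108 * 3 = 324.
Iteration 5: 324 < 109 fails; recursion stops.
SUM(v) = 4 + 12 + 36 + 108 + 324 = 484.

484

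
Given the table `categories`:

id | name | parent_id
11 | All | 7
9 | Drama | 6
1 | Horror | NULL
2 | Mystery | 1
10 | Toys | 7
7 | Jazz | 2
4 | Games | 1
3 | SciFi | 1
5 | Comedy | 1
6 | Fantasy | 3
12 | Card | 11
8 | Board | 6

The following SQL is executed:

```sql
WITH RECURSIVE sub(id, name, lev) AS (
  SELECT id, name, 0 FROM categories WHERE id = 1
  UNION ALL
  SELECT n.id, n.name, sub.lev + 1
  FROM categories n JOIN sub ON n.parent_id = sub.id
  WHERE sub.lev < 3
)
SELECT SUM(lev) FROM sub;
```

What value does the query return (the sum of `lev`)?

20

Base: id=1 (Horror) at lev 0.
Iteration 1: rows with parent_id in {1} -> Mystery (id 2, lev 1), SciFi (id 3, lev 1), Games (id 4, lev 1), Comedy (id 5, lev 1).
Iteration 2: rows with parent_id in {2,3,4,5} -> Fantasy (id 6, lev 2), Jazz (id 7, lev 2).
Iteration 3: rows with parent_id in {6,7} -> Board (id 8, lev 3), Drama (id 9, lev 3), Toys (id 10, lev 3), All (id 11, lev 3).
Iteration 4: lev < 3 fails for all current rows; recursion stops.
SUM(lev) = 0 + 1 + 1 + 1 + 1 + 2 + 2 + 3 + 3 + 3 + 3 = 20.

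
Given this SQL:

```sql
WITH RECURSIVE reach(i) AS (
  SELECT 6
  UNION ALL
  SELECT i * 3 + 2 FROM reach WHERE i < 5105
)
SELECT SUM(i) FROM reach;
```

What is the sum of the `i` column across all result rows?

Base: i=6.
Iteration 1: 6 < 5105 holds -> i = 6 * 3 + 2 = 20.
Iteration 2: 20 < 5105 holds -> i = 20 * 3 + 2 = 62.
Iteration 3: 62 < 5105 holds -> i = 62 * 3 + 2 = 188.
Iteration 4: 188 < 5105 holds -> i = 188 * 3 + 2 = 566.
Iteration 5: 566 < 5105 holds -> i = 566 * 3 + 2 = 1700.
Iteration 6: 1700 < 5105 holds -> i = 1700 * 3 + 2 = 5102.
Iteration 7: 5102 < 5105 holds -> i = 5102 * 3 + 2 = 15308.
Iteration 8: 15308 < 5105 fails; recursion stops.
SUM(i) = 6 + 20 + 62 + 188 + 566 + 1700 + 5102 + 15308 = 22952.

22952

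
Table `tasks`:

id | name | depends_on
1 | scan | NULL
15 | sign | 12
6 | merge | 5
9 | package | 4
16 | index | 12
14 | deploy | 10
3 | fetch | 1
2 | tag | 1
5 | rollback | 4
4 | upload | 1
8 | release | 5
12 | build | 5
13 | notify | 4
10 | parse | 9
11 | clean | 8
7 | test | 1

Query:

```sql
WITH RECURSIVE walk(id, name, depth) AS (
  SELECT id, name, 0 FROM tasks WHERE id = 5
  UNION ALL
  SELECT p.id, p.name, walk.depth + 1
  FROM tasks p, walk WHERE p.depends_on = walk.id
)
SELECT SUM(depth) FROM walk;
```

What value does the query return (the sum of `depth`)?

9

Base: id=5 (rollback) at depth 0.
Iteration 1: rows with depends_on in {5} -> merge (id 6, depth 1), release (id 8, depth 1), build (id 12, depth 1).
Iteration 2: rows with depends_on in {6,8,12} -> clean (id 11, depth 2), sign (id 15, depth 2), index (id 16, depth 2).
Iteration 3: no rows with depends_on in {11,15,16}; recursion stops.
SUM(depth) = 0 + 1 + 1 + 1 + 2 + 2 + 2 = 9.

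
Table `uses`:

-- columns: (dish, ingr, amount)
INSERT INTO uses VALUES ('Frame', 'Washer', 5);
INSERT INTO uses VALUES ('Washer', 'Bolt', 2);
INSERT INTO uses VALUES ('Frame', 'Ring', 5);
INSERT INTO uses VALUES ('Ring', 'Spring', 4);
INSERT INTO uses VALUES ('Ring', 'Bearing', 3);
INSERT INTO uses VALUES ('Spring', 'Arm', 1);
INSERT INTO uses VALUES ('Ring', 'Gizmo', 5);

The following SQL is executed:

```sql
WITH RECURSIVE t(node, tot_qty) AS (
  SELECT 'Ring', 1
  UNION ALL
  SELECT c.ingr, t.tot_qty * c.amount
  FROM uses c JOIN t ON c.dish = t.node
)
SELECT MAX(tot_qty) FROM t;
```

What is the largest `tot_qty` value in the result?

Base: (Ring, tot_qty=1).
Iteration 1: components of {Ring} -> Bearing = 1*3 = 3, Gizmo = 1*5 = 5, Spring = 1*4 = 4.
Iteration 2: components of {Bearing,Gizmo,Spring} -> Arm = 4*1 = 4.
Iteration 3: no further components; recursion stops.
tot_qty values: 1, 4, 3, 5, 4; the maximum is 5.

5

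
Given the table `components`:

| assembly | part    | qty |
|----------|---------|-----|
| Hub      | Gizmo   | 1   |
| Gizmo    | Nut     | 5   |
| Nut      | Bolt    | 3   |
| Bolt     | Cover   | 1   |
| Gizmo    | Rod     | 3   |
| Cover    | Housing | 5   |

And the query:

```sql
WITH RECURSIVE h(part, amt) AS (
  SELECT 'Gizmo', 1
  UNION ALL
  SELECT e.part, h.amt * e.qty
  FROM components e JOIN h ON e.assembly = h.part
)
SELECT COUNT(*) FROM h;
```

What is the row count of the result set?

6

Base: (Gizmo, amt=1).
Iteration 1: components of {Gizmo} -> Nut = 1*5 = 5, Rod = 1*3 = 3.
Iteration 2: components of {Nut,Rod} -> Bolt = 5*3 = 15.
Iteration 3: components of {Bolt} -> Cover = 15*1 = 15.
Iteration 4: components of {Cover} -> Housing = 15*5 = 75.
Iteration 5: no further components; recursion stops.
Total rows emitted: 6.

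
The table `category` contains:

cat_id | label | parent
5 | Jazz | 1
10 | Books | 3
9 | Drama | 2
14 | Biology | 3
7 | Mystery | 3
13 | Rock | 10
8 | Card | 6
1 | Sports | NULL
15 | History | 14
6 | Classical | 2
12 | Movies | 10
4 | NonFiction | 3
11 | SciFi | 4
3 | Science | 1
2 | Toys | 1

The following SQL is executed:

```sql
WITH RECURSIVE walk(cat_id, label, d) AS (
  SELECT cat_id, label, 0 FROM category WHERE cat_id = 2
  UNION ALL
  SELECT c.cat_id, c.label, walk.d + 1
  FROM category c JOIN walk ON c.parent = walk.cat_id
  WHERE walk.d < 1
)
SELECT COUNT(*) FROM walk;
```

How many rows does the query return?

Base: cat_id=2 (Toys) at d 0.
Iteration 1: rows with parent in {2} -> Classical (id 6, d 1), Drama (id 9, d 1).
Iteration 2: d < 1 fails for all current rows; recursion stops.
Total rows emitted: 3.

3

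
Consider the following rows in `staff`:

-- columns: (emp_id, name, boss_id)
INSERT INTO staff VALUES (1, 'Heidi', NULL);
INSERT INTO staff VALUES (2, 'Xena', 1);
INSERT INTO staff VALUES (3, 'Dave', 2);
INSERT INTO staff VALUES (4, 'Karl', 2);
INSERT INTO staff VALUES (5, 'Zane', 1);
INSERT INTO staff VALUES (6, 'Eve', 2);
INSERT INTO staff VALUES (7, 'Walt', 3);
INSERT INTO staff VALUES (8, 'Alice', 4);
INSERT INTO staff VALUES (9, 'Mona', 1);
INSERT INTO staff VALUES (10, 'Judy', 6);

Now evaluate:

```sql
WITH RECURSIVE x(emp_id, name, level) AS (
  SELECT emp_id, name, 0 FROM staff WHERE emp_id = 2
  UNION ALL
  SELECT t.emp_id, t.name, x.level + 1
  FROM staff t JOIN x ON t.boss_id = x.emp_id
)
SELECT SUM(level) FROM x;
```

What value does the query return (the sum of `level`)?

Base: emp_id=2 (Xena) at level 0.
Iteration 1: rows with boss_id in {2} -> Dave (id 3, level 1), Karl (id 4, level 1), Eve (id 6, level 1).
Iteration 2: rows with boss_id in {3,4,6} -> Walt (id 7, level 2), Alice (id 8, level 2), Judy (id 10, level 2).
Iteration 3: no rows with boss_id in {7,8,10}; recursion stops.
SUM(level) = 0 + 1 + 1 + 1 + 2 + 2 + 2 = 9.

9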